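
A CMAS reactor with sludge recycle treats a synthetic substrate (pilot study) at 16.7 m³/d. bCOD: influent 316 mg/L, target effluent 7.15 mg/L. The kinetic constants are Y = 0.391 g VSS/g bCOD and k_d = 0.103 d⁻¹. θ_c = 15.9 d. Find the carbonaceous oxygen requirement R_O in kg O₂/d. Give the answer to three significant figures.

R_O ≈ 4.07 kg O₂/d

Observed yield with endogenous decay: Y_obs = Y / (1 + k_d·θ_c) = 0.391 / (1 + 0.103 × 15.9) = 0.391 / 2.638 = 0.1482 g VSS/g bCOD.
Mass of bCOD removed per day: Q(S₀ − S) = 16.7 × 308.9 g/m³ = 5.158 kg/d.
Net sludge production P_X = 0.1482 × 5.158 = 0.7646 kg VSS/d.
R_O = Q·(S₀ − S) − 1.42·P_X = 5.158 − 1.42 × 0.7646 = 4.072 kg O₂/d.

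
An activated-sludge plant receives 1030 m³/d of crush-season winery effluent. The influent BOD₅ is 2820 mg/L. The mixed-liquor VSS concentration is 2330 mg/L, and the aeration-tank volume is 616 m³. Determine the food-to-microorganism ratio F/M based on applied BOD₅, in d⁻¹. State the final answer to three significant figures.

F/M ≈ 2.02 d⁻¹

F/M = Q·S₀ / (V·X) = 1030 × 2820 / (616.0 × 2330) = 2.024 g BOD₅·(g VSS·d)⁻¹.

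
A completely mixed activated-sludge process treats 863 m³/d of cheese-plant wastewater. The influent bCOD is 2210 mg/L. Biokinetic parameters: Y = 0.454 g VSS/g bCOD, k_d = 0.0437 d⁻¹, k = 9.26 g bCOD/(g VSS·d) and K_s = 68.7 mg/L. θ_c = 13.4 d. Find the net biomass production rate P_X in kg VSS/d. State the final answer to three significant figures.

P_X ≈ 546 kg VSS/d

From the Monod/SRT balance for a CMAS, S = K_s·(1+k_d θ_c)/[θ_c·(Y k − k_d) − 1] = 68.7 × (1 + 0.0437 × 13.4) / [13.4 × (0.454 × 9.26 − 0.0437) − 1] = 108.9 / 54.75 = 1.990 mg/L.
Observed yield with endogenous decay: Y_obs = Y / (1 + k_d·θ_c) = 0.454 / (1 + 0.0437 × 13.4) = 0.454 / 1.586 = 0.2863 g VSS/g bCOD.
ΔS = 2210 − 1.99 = 2208 mg/L, so the substrate removal rate is 863 × 2208/1000 = 1906 kg bCOD/d.
Biomass produced: P_X = Y_obs·Q·ΔS = 0.2863 × 1906 ≈ 545.6 kg VSS/d.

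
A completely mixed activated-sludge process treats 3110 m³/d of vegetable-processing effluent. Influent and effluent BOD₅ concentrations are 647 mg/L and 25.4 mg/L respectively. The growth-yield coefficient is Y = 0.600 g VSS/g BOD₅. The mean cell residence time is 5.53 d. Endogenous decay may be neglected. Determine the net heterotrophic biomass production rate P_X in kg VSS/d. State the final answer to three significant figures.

With endogenous decay neglected, the observed yield equals the true yield: Y_obs = Y = 0.600 g VSS/g BOD₅.
Q·(S₀ − S) = 3110 × (647 − 25.4) × 10⁻³ = 1933 kg/d removed.
So the net sludge growth is P_X = 0.6000 × 1933 = 1160 kg VSS/d.

P_X ≈ 1160 kg VSS/d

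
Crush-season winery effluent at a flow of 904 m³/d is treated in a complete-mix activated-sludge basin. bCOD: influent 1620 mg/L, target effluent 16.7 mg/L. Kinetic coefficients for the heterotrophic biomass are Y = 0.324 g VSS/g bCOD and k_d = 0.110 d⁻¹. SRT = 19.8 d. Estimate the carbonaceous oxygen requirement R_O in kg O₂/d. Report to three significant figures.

Observed yield with endogenous decay: Y_obs = Y / (1 + k_d·θ_c) = 0.324 / (1 + 0.110 × 19.8) = 0.324 / 3.178 = 0.1020 g VSS/g bCOD.
Q·(S₀ − S) = 904 × (1620 − 16.7) × 10⁻³ = 1449 kg/d removed.
Biomass synthesised: P_X = Y_obs × 1449 = 147.8 kg VSS/d.
R_O = Q·(S₀ − S) − 1.42·P_X = 1449 − 1.42 × 147.8 = 1240 kg O₂/d.

R_O ≈ 1240 kg O₂/d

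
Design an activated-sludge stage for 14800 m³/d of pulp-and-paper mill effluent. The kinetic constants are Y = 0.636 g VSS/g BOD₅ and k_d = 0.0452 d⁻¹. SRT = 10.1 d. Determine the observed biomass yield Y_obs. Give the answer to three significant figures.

Y_obs ≈ 0.437 g VSS/g BOD₅

Y_obs = Y / (1 + k_d θ_c) = 0.636 / (1 + 0.0452 × 10.1) = 0.636 / 1.457 = 0.4367.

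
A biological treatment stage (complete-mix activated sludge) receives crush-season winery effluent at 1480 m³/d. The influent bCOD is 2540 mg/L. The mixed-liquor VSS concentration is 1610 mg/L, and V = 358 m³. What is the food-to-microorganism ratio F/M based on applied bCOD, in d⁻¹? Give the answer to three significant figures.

Food-to-microorganism ratio F/M = Q S₀ / (V X) = 1480 × 2540 / (358.0 × 1610) = 6.522 d⁻¹.

F/M ≈ 6.52 d⁻¹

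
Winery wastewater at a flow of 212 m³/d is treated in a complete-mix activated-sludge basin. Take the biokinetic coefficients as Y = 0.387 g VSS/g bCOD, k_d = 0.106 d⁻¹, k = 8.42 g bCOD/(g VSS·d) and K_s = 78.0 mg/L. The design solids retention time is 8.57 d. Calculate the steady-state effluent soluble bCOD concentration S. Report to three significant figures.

For a completely mixed reactor with recycle the Lawrence–McCarty relation gives S = K_s·(1 + k_d·θ_c) / [θ_c·(Y·k − k_d) − 1] = 78.0 × (1 + 0.106 × 8.57) / [8.57 × (0.387 × 8.42 − 0.106) − 1] = 148.9 / 26.02 = 5.721 mg/L.

S ≈ 5.72 mg/L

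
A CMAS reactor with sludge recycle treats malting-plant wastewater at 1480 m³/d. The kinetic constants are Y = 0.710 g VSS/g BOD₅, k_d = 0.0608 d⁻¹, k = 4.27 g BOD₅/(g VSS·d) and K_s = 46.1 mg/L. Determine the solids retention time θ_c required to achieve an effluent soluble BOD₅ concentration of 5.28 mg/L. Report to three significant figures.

θ_c ≈ 3.99 d

From 1/θ_c = Y·k·S/(K_s + S) − k_d: Y·k·S/(K_s+S) = 0.710 × 4.27 × 5.28 / (46.1 + 5.28) = 0.3115 d⁻¹.
θ_c = 1/(μ − k_d) = 1/(0.3115 − 0.0608) = 1/0.2507 = 3.988 d.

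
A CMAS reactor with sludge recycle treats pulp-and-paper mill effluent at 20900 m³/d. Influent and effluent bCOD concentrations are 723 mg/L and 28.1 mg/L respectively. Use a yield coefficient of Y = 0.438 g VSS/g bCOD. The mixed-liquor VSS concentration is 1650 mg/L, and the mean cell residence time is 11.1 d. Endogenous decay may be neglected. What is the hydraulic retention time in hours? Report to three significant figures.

Biomass mass balance (decay neglected): V·X = Y·Q·(S₀ − S)·θ_c, so V = 0.438 × 20900 × (723 − 28.1) × 11.1 / 1650 = 42794 m³.
τ = V/Q = 42794/20900 = 2.048 d, or 49.14 h.

τ ≈ 49.1 h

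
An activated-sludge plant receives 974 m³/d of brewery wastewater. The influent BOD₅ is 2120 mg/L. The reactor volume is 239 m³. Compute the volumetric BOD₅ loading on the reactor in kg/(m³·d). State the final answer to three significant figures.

L_v ≈ 8.64 kg BOD₅/(m³·d)

Volumetric loading L_v = Q·S₀ / V = 974 × 2120 g/m³ / 239.0 m³ = 8640 g/(m³·d) = 8.640 kg BOD₅/(m³·d).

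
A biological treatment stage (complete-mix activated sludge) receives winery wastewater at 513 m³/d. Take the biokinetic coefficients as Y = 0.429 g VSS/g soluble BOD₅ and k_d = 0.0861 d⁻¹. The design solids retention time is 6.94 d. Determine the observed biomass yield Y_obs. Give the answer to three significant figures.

The observed yield is Y_obs = Y/(1 + k_d·θ_c) = 0.429 / (1 + 0.0861 × 6.94) = 0.429 / 1.598 = 0.2685 g VSS per g soluble BOD₅ removed.

Y_obs ≈ 0.269 g VSS/g soluble BOD₅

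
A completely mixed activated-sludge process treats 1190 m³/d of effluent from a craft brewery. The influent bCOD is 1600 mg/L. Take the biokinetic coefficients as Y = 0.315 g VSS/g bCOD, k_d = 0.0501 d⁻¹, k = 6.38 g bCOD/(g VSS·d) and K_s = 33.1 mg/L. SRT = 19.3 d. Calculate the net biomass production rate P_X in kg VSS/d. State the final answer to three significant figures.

From the Monod/SRT balance for a CMAS, S = K_s·(1+k_d θ_c)/[θ_c·(Y k − k_d) − 1] = 33.1 × (1 + 0.0501 × 19.3) / [19.3 × (0.315 × 6.38 − 0.0501) − 1] = 65.11 / 36.82 = 1.768 mg/L.
Y_obs = Y / (1 + k_d θ_c) = 0.315 / (1 + 0.0501 × 19.3) = 0.315 / 1.967 = 0.1601.
Mass of bCOD removed per day: Q(S₀ − S) = 1190 × 1598 g/m³ = 1902 kg/d.
P_X = Y_obs · Q(S₀ − S) = 0.1601 × 1902 = 304.6 kg VSS/d.

P_X ≈ 305 kg VSS/d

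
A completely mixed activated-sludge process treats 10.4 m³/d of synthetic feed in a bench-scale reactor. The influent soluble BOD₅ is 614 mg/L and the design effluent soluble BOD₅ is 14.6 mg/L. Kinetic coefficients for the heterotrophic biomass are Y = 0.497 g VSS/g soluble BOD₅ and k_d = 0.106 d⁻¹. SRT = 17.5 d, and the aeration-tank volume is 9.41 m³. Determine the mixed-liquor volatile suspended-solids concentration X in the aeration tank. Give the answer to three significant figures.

Solving the biomass balance for X: X = Y Q (S₀−S) θ_c / [V (1+k_d θ_c)] = 0.497 × 10.4 × (614 − 14.6) × 17.5 / [9.41 × (1 + 0.106 × 17.5)] = 2018 mg/L.

X ≈ 2020 mg/L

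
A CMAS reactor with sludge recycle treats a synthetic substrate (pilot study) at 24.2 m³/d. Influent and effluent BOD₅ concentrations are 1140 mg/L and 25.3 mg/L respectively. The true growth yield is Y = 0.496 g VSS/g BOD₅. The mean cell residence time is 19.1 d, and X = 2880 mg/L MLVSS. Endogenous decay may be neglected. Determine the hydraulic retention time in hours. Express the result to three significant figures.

τ ≈ 88.0 h

V·X = Y·Q·ΔS·θ_c gives V = 0.496 × 24.2 × (1140 − 25.3) × 19.1 / 2880 = 88.74 m³.
HRT = V/Q = 88.74 m³ / 24.2 m³·d⁻¹ = 3.667 d × 24 = 88.00 h.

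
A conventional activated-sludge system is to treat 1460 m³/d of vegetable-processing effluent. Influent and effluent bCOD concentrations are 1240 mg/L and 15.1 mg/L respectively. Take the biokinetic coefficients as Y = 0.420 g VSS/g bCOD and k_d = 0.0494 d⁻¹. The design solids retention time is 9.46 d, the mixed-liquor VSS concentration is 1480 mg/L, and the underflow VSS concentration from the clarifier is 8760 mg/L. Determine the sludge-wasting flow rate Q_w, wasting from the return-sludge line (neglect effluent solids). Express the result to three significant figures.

Steady-state biomass mass balance: V·X·(1 + k_d·θ_c) = Y·Q·(S₀ − S)·θ_c, so V = 0.420 × 1460 × (1240 − 15.1) × 9.46 / [1480 × (1 + 0.0494 × 9.46)] = 7.11×10^6 / 2172 = 3272 m³.
Q_w = (V·X)/(θ_c X_r) = 3272 × 1480 / (9.46 × 8760) = 58.43 m³/d.

Q_w ≈ 58.4 m³/d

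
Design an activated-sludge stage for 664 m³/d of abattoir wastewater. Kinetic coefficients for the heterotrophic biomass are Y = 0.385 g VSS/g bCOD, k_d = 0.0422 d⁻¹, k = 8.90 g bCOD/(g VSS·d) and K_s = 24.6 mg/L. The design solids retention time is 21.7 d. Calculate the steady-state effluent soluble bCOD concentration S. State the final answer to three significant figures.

S ≈ 0.651 mg/L

Effluent substrate depends only on kinetics and SRT: S = K_s(1 + k_d θ_c) / [θ_c(Yk − k_d) − 1] = 24.6 × (1 + 0.0422 × 21.7) / [21.7 × (0.385 × 8.90 − 0.0422) − 1] = 47.13 / 72.44 = 0.6506 mg/L.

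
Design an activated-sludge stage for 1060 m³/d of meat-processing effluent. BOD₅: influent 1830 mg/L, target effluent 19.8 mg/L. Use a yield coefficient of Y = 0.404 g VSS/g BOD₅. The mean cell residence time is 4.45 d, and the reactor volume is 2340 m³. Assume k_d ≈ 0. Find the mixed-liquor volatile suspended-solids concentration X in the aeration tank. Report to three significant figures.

X ≈ 1470 mg/L

From V·X = Y·Q·(S₀ − S)·θ_c (decay neglected): X = 0.404 × 1060 × (1830 − 19.8) × 4.45 / 2340 = 1474 mg/L.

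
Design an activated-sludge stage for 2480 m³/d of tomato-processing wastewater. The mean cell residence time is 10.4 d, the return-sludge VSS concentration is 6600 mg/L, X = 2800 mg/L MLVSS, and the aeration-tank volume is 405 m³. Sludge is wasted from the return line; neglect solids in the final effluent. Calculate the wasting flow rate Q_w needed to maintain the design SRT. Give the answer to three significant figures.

Wasting from the return line (neglecting effluent solids): Q_w = V·X / (θ_c·X_r) = 405.0 × 2800 / (10.4 × 6600) = 16.52 m³/d.

Q_w ≈ 16.5 m³/d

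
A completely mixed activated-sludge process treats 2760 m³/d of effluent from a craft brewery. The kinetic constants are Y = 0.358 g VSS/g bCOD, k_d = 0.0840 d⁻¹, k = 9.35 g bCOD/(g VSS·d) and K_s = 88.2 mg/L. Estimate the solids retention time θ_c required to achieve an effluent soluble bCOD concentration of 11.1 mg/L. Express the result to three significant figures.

Specific growth rate at S = 11.1 mg/L: μ = YkS/(K_s+S) = 0.358·9.35·11.1/(88.2+11.1) = 0.3742 d⁻¹.
1/θ_c = 0.3742 − 0.0840 = 0.2902 d⁻¹, so θ_c = 3.446 d.

θ_c ≈ 3.45 d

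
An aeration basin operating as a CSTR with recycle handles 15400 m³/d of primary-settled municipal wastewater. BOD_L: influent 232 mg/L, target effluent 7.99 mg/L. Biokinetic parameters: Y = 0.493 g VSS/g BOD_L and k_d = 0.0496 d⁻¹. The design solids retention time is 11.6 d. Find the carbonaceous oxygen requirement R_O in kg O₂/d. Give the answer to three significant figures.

Correct the yield for decay: Y_obs = Y/(1 + k_d θ_c) = 0.493 / (1 + 0.0496 × 11.6) = 0.493 / 1.575 = 0.3129.
ΔS = 232 − 7.99 = 224.0 mg/L, so the substrate removal rate is 15400 × 224.0/1000 = 3450 kg BOD_L/d.
Net sludge production P_X = 0.3129 × 3450 = 1080 kg VSS/d.
R_O = Q·ΔS − 1.42 P_X = 3450 − 1533 = 1917 kg O₂/d.

R_O ≈ 1920 kg O₂/d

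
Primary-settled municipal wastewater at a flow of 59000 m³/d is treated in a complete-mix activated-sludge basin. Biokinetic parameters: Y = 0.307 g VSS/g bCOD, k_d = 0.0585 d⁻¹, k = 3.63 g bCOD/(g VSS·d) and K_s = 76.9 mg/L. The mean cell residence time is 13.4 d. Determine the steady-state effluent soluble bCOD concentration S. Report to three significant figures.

From the Monod/SRT balance for a CMAS, S = K_s·(1+k_d θ_c)/[θ_c·(Y k − k_d) − 1] = 76.9 × (1 + 0.0585 × 13.4) / [13.4 × (0.307 × 3.63 − 0.0585) − 1] = 137.2 / 13.15 = 10.43 mg/L.

S ≈ 10.4 mg/L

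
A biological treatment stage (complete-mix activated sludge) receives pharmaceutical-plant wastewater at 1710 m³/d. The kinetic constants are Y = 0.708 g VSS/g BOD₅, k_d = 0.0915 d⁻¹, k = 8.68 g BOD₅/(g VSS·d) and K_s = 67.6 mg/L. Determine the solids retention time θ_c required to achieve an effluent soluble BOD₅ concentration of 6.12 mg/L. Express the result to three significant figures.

θ_c ≈ 2.39 d

From 1/θ_c = Y·k·S/(K_s + S) − k_d: Y·k·S/(K_s+S) = 0.708 × 8.68 × 6.12 / (67.6 + 6.12) = 0.5102 d⁻¹.
1/θ_c = 0.5102 − 0.0915 = 0.4187 d⁻¹, so θ_c = 2.388 d.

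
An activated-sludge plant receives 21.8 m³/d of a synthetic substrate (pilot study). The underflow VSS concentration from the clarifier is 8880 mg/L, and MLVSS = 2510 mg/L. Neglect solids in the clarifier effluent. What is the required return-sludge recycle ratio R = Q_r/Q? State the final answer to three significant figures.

R ≈ 0.394

R = Q_r/Q = X/(X_r − X) = 2510 / (8880 − 2510) = 0.3940.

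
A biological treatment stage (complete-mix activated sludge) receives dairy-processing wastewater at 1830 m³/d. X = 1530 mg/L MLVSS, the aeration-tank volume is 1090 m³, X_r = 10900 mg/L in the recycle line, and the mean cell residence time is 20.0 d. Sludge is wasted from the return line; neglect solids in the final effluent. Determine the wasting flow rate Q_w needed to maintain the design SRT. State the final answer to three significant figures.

Wasting from the return line (neglecting effluent solids): Q_w = V·X / (θ_c·X_r) = 1090 × 1530 / (20.0 × 10900) = 7.650 m³/d.

Q_w ≈ 7.65 m³/d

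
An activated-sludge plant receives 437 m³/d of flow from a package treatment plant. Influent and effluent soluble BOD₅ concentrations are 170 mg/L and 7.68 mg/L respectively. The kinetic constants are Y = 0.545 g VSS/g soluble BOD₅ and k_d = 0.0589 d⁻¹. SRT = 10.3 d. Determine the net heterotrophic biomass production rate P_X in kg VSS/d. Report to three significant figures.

The observed yield is Y_obs = Y/(1 + k_d·θ_c) = 0.545 / (1 + 0.0589 × 10.3) = 0.545 / 1.607 = 0.3392 g VSS per g soluble BOD₅ removed.
ΔS = 170 − 7.68 = 162.3 mg/L, so the substrate removal rate is 437 × 162.3/1000 = 70.93 kg soluble BOD₅/d.
Net biomass production P_X = Y_obs × Q·(S₀ − S) = 0.3392 × 70.93 = 24.06 kg VSS/d.

P_X ≈ 24.1 kg VSS/d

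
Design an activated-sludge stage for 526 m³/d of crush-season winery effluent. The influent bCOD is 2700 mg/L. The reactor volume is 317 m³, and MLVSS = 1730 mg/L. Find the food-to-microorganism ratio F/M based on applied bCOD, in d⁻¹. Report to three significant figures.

F/M ≈ 2.59 d⁻¹

F/M = applied load / biomass = Q·S₀/(V·X) = 526 × 2700 / (317.0 × 1730) = 2.590 d⁻¹.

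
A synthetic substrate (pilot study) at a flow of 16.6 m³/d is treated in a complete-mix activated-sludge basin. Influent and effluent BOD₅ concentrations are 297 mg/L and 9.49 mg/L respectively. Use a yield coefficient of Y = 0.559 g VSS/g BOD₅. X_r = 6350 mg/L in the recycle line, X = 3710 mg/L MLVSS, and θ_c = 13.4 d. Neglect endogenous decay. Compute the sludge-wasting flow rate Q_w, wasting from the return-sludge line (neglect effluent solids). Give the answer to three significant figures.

V·X = Y·Q·ΔS·θ_c gives V = 0.559 × 16.6 × (297 − 9.49) × 13.4 / 3710 = 9.636 m³.
Wasting from the return line (neglecting effluent solids): Q_w = V·X / (θ_c·X_r) = 9.636 × 3710 / (13.4 × 6350) = 0.4201 m³/d.

Q_w ≈ 0.420 m³/d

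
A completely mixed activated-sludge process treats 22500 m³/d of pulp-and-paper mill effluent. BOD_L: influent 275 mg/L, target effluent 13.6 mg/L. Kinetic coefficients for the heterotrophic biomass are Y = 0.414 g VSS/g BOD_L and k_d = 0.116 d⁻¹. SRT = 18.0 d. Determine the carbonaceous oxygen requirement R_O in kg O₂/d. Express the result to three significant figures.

Observed yield with endogenous decay: Y_obs = Y / (1 + k_d·θ_c) = 0.414 / (1 + 0.116 × 18.0) = 0.414 / 3.088 = 0.1341 g VSS/g BOD_L.
Mass of BOD_L removed per day: Q(S₀ − S) = 22500 × 261.4 g/m³ = 5881 kg/d.
Biomass synthesised: P_X = Y_obs × 5881 = 788.5 kg VSS/d.
R_O = Q·(S₀ − S) − 1.42·P_X = 5881 − 1.42 × 788.5 = 4762 kg O₂/d.

R_O ≈ 4760 kg O₂/d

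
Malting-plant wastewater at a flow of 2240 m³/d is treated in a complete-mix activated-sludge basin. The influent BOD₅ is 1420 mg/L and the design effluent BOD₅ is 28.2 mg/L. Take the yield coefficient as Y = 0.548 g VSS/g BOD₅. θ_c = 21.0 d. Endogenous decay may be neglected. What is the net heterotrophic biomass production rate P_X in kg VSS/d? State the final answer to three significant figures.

P_X ≈ 1710 kg VSS/d

With endogenous decay neglected, the observed yield equals the true yield: Y_obs = Y = 0.548 g VSS/g BOD₅.
Q·(S₀ − S) = 2240 × (1420 − 28.2) × 10⁻³ = 3118 kg/d removed.
Net biomass production P_X = Y_obs × Q·(S₀ − S) = 0.5480 × 3118 = 1708 kg VSS/d.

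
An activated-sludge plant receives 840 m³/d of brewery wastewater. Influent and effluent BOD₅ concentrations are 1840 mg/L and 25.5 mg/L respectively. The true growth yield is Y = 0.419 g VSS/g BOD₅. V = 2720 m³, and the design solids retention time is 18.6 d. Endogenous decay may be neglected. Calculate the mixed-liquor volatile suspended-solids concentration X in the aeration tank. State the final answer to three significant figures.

X = Y·Q·ΔS·θ_c / V = 0.419 × 840 × (1840 − 25.5) × 18.6 / 2720 = 4367 mg/L.

X ≈ 4370 mg/L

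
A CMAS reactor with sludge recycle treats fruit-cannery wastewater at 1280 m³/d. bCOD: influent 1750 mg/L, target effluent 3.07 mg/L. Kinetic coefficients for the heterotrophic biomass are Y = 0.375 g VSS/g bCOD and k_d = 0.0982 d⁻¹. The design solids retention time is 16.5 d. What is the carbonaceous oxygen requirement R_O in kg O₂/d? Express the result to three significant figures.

Correct the yield for decay: Y_obs = Y/(1 + k_d θ_c) = 0.375 / (1 + 0.0982 × 16.5) = 0.375 / 2.620 = 0.1431.
ΔS = 1750 − 3.07 = 1747 mg/L, so the substrate removal rate is 1280 × 1747/1000 = 2236 kg bCOD/d.
Biomass synthesised: P_X = Y_obs × 2236 = 320.0 kg VSS/d.
R_O = Q·(S₀ − S) − 1.42·P_X = 2236 − 1.42 × 320.0 = 1782 kg O₂/d.

R_O ≈ 1780 kg O₂/d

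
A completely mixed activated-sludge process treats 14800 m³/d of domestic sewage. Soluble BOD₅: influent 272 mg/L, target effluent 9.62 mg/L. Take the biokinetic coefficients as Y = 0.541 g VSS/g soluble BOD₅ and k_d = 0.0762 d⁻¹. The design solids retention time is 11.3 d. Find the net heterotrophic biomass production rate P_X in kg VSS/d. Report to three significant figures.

P_X ≈ 1130 kg VSS/d

The observed yield is Y_obs = Y/(1 + k_d·θ_c) = 0.541 / (1 + 0.0762 × 11.3) = 0.541 / 1.861 = 0.2907 g VSS per g soluble BOD₅ removed.
ΔS = 272 − 9.62 = 262.4 mg/L, so the substrate removal rate is 14800 × 262.4/1000 = 3883 kg soluble BOD₅/d.
Biomass produced: P_X = Y_obs·Q·ΔS = 0.2907 × 3883 ≈ 1129 kg VSS/d.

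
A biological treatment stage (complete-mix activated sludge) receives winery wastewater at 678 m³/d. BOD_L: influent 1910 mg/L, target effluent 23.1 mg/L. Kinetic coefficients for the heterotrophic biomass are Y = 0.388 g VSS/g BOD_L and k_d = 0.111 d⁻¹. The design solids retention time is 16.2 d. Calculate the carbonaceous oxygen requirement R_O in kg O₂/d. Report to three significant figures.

R_O ≈ 1030 kg O₂/d

Correct the yield for decay: Y_obs = Y/(1 + k_d θ_c) = 0.388 / (1 + 0.111 × 16.2) = 0.388 / 2.798 = 0.1387.
ΔS = 1910 − 23.1 = 1887 mg/L, so the substrate removal rate is 678 × 1887/1000 = 1279 kg BOD_L/d.
P_X = Y_obs·Q·(S₀ − S) = 0.1387 × 1279 = 177.4 kg VSS/d.
Carbonaceous O₂ demand = substrate oxidised − cell-mass equivalent = 1279 − 1.42 × 177.4 = 1027 kg O₂/d.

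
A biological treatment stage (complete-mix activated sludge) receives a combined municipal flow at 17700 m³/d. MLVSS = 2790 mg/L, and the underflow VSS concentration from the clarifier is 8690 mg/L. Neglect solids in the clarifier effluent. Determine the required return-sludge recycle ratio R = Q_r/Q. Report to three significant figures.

R ≈ 0.473

R = Q_r/Q = X/(X_r − X) = 2790 / (8690 − 2790) = 0.4729.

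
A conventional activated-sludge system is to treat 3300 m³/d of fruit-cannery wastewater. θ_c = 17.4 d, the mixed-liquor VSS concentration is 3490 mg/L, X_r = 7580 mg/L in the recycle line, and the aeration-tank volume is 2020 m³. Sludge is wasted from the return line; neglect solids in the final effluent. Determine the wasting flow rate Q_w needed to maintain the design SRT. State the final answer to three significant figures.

θ_c = V·X/(Q_w·X_r) when wasting from the recycle, so Q_w = V·X/(θ_c·X_r) = 2020 × 3490 / (17.4 × 7580) = 53.45 m³/d.

Q_w ≈ 53.5 m³/d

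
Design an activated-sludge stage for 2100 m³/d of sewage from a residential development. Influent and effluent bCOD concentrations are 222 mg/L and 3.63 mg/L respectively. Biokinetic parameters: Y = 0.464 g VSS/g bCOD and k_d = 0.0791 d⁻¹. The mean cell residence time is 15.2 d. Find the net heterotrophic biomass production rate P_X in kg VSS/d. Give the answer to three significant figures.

P_X ≈ 96.6 kg VSS/d

Observed yield with endogenous decay: Y_obs = Y / (1 + k_d·θ_c) = 0.464 / (1 + 0.0791 × 15.2) = 0.464 / 2.202 = 0.2107 g VSS/g bCOD.
Q·(S₀ − S) = 2100 × (222 − 3.63) × 10⁻³ = 458.6 kg/d removed.
Net biomass production P_X = Y_obs × Q·(S₀ − S) = 0.2107 × 458.6 = 96.62 kg VSS/d.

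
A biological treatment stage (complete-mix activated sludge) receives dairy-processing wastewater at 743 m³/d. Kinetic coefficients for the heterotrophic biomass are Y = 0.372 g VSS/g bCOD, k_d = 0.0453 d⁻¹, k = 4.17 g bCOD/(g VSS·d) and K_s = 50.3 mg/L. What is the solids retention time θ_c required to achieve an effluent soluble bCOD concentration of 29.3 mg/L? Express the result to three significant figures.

θ_c ≈ 1.90 d

At the target effluent, Y k S/(K_s+S) = 0.372×4.17×29.3/79.60 = 0.5710 d⁻¹.
Then 1/θ_c = μ − k_d = 0.5710 − 0.0453 = 0.5257 d⁻¹, giving θ_c = 1.902 d.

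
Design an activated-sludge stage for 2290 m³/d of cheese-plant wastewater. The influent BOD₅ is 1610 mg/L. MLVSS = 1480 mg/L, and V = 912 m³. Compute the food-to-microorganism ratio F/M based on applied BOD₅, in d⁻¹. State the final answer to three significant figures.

F/M = applied load / biomass = Q·S₀/(V·X) = 2290 × 1610 / (912.0 × 1480) = 2.732 d⁻¹.

F/M ≈ 2.73 d⁻¹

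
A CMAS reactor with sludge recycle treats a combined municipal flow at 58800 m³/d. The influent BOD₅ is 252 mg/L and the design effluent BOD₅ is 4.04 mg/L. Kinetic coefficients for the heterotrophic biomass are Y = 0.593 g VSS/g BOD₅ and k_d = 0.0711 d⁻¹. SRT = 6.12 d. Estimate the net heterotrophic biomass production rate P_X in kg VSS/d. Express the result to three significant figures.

Correct the yield for decay: Y_obs = Y/(1 + k_d θ_c) = 0.593 / (1 + 0.0711 × 6.12) = 0.593 / 1.435 = 0.4132.
Q·(S₀ − S) = 58800 × (252 − 4.04) × 10⁻³ = 14580 kg/d removed.
Net biomass production P_X = Y_obs × Q·(S₀ − S) = 0.4132 × 14580 = 6025 kg VSS/d.

P_X ≈ 6020 kg VSS/d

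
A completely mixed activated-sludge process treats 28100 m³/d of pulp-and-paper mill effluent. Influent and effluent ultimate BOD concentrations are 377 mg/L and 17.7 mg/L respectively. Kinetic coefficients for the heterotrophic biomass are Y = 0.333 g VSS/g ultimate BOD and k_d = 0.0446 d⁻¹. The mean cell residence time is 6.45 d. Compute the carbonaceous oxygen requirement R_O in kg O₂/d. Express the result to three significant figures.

The observed yield is Y_obs = Y/(1 + k_d·θ_c) = 0.333 / (1 + 0.0446 × 6.45) = 0.333 / 1.288 = 0.2586 g VSS per g ultimate BOD removed.
Substrate removed = Q·(S₀ − S) = 28100 m³/d × (377 − 17.7) g/m³ = 1.01×10^7 g/d = 10096 kg/d.
Net sludge production P_X = 0.2586 × 10096 = 2611 kg VSS/d.
R_O = Q·ΔS − 1.42 P_X = 10096 − 3708 = 6389 kg O₂/d.

R_O ≈ 6390 kg O₂/d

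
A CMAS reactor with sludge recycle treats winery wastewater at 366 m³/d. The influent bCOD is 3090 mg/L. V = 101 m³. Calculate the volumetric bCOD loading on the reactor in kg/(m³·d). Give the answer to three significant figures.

L_v = Q S₀ / V = 366 × 3090 × 10⁻³ / 101.0 = 11.20 kg/(m³·d).

L_v ≈ 11.2 kg bCOD/(m³·d)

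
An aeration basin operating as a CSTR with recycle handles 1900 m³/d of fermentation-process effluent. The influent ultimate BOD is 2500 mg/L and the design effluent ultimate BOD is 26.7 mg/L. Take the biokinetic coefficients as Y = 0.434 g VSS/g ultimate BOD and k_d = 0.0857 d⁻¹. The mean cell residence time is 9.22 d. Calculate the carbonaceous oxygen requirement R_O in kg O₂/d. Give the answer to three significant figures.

Correct the yield for decay: Y_obs = Y/(1 + k_d θ_c) = 0.434 / (1 + 0.0857 × 9.22) = 0.434 / 1.790 = 0.2424.
Substrate removed = Q·(S₀ − S) = 1900 m³/d × (2500 − 26.7) g/m³ = 4.7×10^6 g/d = 4699 kg/d.
Biomass synthesised: P_X = Y_obs × 4699 = 1139 kg VSS/d.
Carbonaceous O₂ demand = substrate oxidised − cell-mass equivalent = 4699 − 1.42 × 1139 = 3081 kg O₂/d.

R_O ≈ 3080 kg O₂/d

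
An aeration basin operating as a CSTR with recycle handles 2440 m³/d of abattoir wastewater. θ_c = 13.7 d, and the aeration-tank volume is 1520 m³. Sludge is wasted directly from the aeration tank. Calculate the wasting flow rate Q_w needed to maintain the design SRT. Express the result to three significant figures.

Q_w ≈ 111 m³/d

For wasting at MLVSS concentration, Q_w = V/θ_c = 1520/13.7 = 110.9 m³/d.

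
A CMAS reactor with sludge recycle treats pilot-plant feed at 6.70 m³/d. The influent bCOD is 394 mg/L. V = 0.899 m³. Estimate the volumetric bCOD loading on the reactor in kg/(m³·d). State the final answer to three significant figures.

Volumetric loading L_v = Q·S₀ / V = 6.70 × 394 g/m³ / 0.8990 m³ = 2936 g/(m³·d) = 2.936 kg bCOD/(m³·d).

L_v ≈ 2.94 kg bCOD/(m³·d)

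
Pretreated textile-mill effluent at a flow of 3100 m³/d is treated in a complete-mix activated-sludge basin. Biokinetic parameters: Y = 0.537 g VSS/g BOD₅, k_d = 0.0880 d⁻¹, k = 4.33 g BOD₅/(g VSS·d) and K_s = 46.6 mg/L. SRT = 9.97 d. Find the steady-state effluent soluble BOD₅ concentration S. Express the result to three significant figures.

S ≈ 4.11 mg/L

From the Monod/SRT balance for a CMAS, S = K_s·(1+k_d θ_c)/[θ_c·(Y k − k_d) − 1] = 46.6 × (1 + 0.0880 × 9.97) / [9.97 × (0.537 × 4.33 − 0.0880) − 1] = 87.48 / 21.30 = 4.106 mg/L.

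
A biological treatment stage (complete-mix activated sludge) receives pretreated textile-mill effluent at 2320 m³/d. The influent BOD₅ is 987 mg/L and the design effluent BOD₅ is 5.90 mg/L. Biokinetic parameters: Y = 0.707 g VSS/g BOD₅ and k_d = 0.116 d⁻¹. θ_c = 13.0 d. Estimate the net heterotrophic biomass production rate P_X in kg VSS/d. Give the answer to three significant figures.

Y_obs = Y / (1 + k_d θ_c) = 0.707 / (1 + 0.116 × 13.0) = 0.707 / 2.508 = 0.2819.
Mass of BOD₅ removed per day: Q(S₀ − S) = 2320 × 981.1 g/m³ = 2276 kg/d.
Net biomass production P_X = Y_obs × Q·(S₀ − S) = 0.2819 × 2276 = 641.6 kg VSS/d.

P_X ≈ 642 kg VSS/d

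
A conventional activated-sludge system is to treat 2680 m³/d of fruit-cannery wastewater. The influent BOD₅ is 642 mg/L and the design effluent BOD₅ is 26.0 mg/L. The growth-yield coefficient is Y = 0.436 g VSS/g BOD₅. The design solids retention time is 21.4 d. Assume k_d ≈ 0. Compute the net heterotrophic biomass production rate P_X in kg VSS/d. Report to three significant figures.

Since k_d ≈ 0, Y_obs = Y = 0.436 g VSS/g BOD₅.
Mass of BOD₅ removed per day: Q(S₀ − S) = 2680 × 616.0 g/m³ = 1651 kg/d.
Net biomass production P_X = Y_obs × Q·(S₀ − S) = 0.4360 × 1651 = 719.8 kg VSS/d.

P_X ≈ 720 kg VSS/d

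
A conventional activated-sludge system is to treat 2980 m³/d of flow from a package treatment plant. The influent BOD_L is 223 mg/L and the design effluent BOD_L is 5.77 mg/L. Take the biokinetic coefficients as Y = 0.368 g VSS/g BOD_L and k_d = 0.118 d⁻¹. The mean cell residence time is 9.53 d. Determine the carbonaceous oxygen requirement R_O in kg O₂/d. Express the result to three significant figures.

R_O ≈ 488 kg O₂/d

Y_obs = Y / (1 + k_d θ_c) = 0.368 / (1 + 0.118 × 9.53) = 0.368 / 2.125 = 0.1732.
Q·(S₀ − S) = 2980 × (223 − 5.77) × 10⁻³ = 647.3 kg/d removed.
Net sludge production P_X = 0.1732 × 647.3 = 112.1 kg VSS/d.
Carbonaceous O₂ demand = substrate oxidised − cell-mass equivalent = 647.3 − 1.42 × 112.1 = 488.1 kg O₂/d.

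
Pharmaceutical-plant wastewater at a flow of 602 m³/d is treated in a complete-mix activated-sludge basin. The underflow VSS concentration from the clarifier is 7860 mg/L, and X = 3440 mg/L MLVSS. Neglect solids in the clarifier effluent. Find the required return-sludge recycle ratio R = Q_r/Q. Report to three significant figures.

R = Q_r/Q = X/(X_r − X) = 3440 / (7860 − 3440) = 0.7783.

R ≈ 0.778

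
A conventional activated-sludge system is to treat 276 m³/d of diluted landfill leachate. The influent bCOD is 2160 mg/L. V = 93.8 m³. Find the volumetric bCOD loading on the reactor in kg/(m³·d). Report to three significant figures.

Applied bCOD load per unit volume = Q·S₀/V = (276 × 2160/1000)/93.80 = 6.356 kg bCOD·m⁻³·d⁻¹.

L_v ≈ 6.36 kg bCOD/(m³·d)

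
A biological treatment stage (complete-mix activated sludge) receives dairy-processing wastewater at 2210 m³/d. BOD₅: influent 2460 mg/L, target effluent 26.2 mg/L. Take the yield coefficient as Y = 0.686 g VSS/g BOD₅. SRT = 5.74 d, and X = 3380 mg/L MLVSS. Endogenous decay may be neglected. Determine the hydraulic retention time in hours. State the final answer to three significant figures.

Biomass mass balance (decay neglected): V·X = Y·Q·(S₀ − S)·θ_c, so V = 0.686 × 2210 × (2460 − 26.2) × 5.74 / 3380 = 6266 m³.
Hydraulic retention time τ = V/Q = 6266 / 2210 = 2.835 d = 68.05 h.

τ ≈ 68.0 h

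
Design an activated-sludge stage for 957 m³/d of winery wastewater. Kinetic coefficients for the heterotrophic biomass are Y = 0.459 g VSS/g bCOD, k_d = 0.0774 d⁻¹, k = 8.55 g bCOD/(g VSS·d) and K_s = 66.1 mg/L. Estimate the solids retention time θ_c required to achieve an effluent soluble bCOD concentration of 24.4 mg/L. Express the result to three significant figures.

Specific growth rate at S = 24.4 mg/L: μ = YkS/(K_s+S) = 0.459·8.55·24.4/(66.1+24.4) = 1.058 d⁻¹.
θ_c = 1/(μ − k_d) = 1/(1.058 − 0.0774) = 1/0.9807 = 1.020 d.

θ_c ≈ 1.02 d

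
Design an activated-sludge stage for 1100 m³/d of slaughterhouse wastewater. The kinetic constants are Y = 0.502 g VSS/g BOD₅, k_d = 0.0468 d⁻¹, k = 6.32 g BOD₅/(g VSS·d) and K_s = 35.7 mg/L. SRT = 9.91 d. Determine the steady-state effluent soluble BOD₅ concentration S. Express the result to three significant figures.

S ≈ 1.74 mg/L

From the Monod/SRT balance for a CMAS, S = K_s·(1+k_d θ_c)/[θ_c·(Y k − k_d) − 1] = 35.7 × (1 + 0.0468 × 9.91) / [9.91 × (0.502 × 6.32 − 0.0468) − 1] = 52.26 / 29.98 = 1.743 mg/L.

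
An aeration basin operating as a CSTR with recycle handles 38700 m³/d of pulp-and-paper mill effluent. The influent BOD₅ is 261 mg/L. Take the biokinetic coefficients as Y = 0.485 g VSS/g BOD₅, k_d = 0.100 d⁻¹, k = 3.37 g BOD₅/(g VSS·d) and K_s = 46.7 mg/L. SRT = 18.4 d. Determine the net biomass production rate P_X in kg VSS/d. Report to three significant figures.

P_X ≈ 1690 kg VSS/d

From the Monod/SRT balance for a CMAS, S = K_s·(1+k_d θ_c)/[θ_c·(Y k − k_d) − 1] = 46.7 × (1 + 0.100 × 18.4) / [18.4 × (0.485 × 3.37 − 0.100) − 1] = 132.6 / 27.23 = 4.870 mg/L.
The observed yield is Y_obs = Y/(1 + k_d·θ_c) = 0.485 / (1 + 0.100 × 18.4) = 0.485 / 2.840 = 0.1708 g VSS per g BOD₅ removed.
Q·(S₀ − S) = 38700 × (261 − 4.87) × 10⁻³ = 9912 kg/d removed.
Biomass produced: P_X = Y_obs·Q·ΔS = 0.1708 × 9912 ≈ 1693 kg VSS/d.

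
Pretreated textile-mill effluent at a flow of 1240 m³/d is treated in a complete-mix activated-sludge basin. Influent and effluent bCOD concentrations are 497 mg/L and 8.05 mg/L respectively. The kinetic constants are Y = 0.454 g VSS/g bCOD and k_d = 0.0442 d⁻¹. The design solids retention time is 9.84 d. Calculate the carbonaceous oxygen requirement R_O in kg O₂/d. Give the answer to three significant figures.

Observed yield with endogenous decay: Y_obs = Y / (1 + k_d·θ_c) = 0.454 / (1 + 0.0442 × 9.84) = 0.454 / 1.435 = 0.3164 g VSS/g bCOD.
Q·(S₀ − S) = 1240 × (497 − 8.05) × 10⁻³ = 606.3 kg/d removed.
Net sludge production P_X = 0.3164 × 606.3 = 191.8 kg VSS/d.
R_O = Q·(S₀ − S) − 1.42·P_X = 606.3 − 1.42 × 191.8 = 333.9 kg O₂/d.

R_O ≈ 334 kg O₂/d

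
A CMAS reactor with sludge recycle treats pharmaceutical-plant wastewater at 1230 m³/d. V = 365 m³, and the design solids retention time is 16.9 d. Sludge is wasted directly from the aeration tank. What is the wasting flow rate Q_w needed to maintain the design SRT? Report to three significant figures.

With mixed-liquor wasting, θ_c = V/Q_w, so Q_w = V/θ_c = 365.0/16.9 = 21.60 m³/d.

Q_w ≈ 21.6 m³/d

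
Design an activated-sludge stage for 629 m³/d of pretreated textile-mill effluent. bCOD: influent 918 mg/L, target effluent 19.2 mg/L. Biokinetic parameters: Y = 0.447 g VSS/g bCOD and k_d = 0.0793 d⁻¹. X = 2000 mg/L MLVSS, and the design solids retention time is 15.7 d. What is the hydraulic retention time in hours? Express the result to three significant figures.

Rearranging the biomass balance for a CMAS with decay, V = Y·Q·ΔS·θ_c / [X·(1+k_d θ_c)] = 0.447 × 629 × (918 − 19.2) × 15.7 / [2000 × (1 + 0.0793 × 15.7)] = 3.97×10^6 / 4490 = 883.6 m³.
HRT = V/Q = 883.6 m³ / 629 m³·d⁻¹ = 1.405 d × 24 = 33.72 h.

τ ≈ 33.7 h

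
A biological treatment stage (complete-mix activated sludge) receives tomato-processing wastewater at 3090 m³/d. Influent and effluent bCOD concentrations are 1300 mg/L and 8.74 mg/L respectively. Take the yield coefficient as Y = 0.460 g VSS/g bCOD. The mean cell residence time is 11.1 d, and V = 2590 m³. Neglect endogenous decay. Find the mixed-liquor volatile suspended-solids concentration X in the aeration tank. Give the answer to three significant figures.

X = Y·Q·ΔS·θ_c / V = 0.460 × 3090 × (1300 − 8.74) × 11.1 / 2590 = 7866 mg/L.

X ≈ 7870 mg/L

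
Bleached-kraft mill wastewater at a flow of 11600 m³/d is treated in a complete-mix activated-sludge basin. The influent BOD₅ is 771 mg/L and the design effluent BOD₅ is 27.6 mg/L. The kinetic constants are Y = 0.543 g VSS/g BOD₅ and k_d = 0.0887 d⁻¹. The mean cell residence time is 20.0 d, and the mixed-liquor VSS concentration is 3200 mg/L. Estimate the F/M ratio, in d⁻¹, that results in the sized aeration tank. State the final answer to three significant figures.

F/M ≈ 0.265 d⁻¹

Steady-state biomass mass balance: V·X·(1 + k_d·θ_c) = Y·Q·(S₀ − S)·θ_c, so V = 0.543 × 11600 × (771 − 27.6) × 20.0 / [3200 × (1 + 0.0887 × 20.0)] = 9.37×10^7 / 8877 = 10550 m³.
Food-to-microorganism ratio F/M = Q S₀ / (V X) = 11600 × 771 / (10550 × 3200) = 0.2649 d⁻¹.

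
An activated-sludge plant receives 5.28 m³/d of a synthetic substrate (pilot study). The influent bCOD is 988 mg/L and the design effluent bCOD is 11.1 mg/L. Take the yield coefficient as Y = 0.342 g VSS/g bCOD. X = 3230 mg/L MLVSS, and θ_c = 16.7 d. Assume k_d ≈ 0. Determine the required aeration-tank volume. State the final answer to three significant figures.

V ≈ 9.12 m³

With k_d = 0 the design equation reduces to V = Y Q (S₀−S) θ_c / X = 0.342 × 5.28 × (988 − 11.1) × 16.7 / 3230 = 9.121 m³.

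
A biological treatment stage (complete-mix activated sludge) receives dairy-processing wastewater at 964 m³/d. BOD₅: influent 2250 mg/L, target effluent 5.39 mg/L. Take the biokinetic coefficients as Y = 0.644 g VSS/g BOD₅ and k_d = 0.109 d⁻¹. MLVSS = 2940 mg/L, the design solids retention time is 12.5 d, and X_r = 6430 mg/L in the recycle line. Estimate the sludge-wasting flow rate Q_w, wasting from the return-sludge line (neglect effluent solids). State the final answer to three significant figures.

Rearranging the biomass balance for a CMAS with decay, V = Y·Q·ΔS·θ_c / [X·(1+k_d θ_c)] = 0.644 × 964 × (2250 − 5.39) × 12.5 / [2940 × (1 + 0.109 × 12.5)] = 1.74×10^7 / 6946 = 2508 m³.
θ_c = V·X/(Q_w·X_r) when wasting from the recycle, so Q_w = V·X/(θ_c·X_r) = 2508 × 2940 / (12.5 × 6430) = 91.73 m³/d.

Q_w ≈ 91.7 m³/d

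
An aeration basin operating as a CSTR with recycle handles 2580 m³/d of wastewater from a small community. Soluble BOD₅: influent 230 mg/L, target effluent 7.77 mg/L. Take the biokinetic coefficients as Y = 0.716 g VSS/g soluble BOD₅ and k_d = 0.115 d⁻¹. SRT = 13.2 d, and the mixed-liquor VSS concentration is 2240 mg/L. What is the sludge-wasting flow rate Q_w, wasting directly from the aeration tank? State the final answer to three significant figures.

Q_w ≈ 72.8 m³/d

Rearranging the biomass balance for a CMAS with decay, V = Y·Q·ΔS·θ_c / [X·(1+k_d θ_c)] = 0.716 × 2580 × (230 − 7.77) × 13.2 / [2240 × (1 + 0.115 × 13.2)] = 5.42×10^6 / 5640 = 960.7 m³.
With mixed-liquor wasting, θ_c = V/Q_w, so Q_w = V/θ_c = 960.7/13.2 = 72.78 m³/d.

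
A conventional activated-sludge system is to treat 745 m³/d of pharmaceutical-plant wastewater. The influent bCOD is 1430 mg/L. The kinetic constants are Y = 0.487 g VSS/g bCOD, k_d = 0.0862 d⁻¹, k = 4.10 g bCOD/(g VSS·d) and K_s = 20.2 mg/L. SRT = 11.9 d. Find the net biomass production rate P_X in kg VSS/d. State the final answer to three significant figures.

P_X ≈ 256 kg VSS/d

Effluent substrate depends only on kinetics and SRT: S = K_s(1 + k_d θ_c) / [θ_c(Yk − k_d) − 1] = 20.2 × (1 + 0.0862 × 11.9) / [11.9 × (0.487 × 4.10 − 0.0862) − 1] = 40.92 / 21.73 = 1.883 mg/L.
Y_obs = Y / (1 + k_d θ_c) = 0.487 / (1 + 0.0862 × 11.9) = 0.487 / 2.026 = 0.2404.
ΔS = 1430 − 1.88 = 1428 mg/L, so the substrate removal rate is 745 × 1428/1000 = 1064 kg bCOD/d.
P_X = Y_obs · Q(S₀ − S) = 0.2404 × 1064 = 255.8 kg VSS/d.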